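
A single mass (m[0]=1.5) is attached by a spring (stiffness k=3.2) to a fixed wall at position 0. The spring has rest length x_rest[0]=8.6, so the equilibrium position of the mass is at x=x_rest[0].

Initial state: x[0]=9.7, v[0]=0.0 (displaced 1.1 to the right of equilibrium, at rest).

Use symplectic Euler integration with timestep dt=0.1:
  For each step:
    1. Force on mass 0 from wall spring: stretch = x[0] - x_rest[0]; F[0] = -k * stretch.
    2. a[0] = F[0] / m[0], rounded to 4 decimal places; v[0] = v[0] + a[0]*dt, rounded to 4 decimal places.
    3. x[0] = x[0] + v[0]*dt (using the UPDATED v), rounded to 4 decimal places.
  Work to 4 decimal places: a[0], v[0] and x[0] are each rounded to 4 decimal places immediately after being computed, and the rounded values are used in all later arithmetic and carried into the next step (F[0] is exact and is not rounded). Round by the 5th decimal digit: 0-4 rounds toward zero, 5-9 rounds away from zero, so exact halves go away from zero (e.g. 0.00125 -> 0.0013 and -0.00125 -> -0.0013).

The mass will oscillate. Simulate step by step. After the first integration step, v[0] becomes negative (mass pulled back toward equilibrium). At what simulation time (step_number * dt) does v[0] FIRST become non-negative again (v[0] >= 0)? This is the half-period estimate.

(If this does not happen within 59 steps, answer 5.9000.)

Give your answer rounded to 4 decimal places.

Step 0: x=[9.7000] v=[0.0000]
Step 1: x=[9.6765] v=[-0.2347]
Step 2: x=[9.6301] v=[-0.4644]
Step 3: x=[9.5617] v=[-0.6842]
Step 4: x=[9.4728] v=[-0.8894]
Step 5: x=[9.3652] v=[-1.0756]
Step 6: x=[9.2413] v=[-1.2388]
Step 7: x=[9.1037] v=[-1.3756]
Step 8: x=[8.9554] v=[-1.4831]
Step 9: x=[8.7995] v=[-1.5589]
Step 10: x=[8.6394] v=[-1.6015]
Step 11: x=[8.4784] v=[-1.6099]
Step 12: x=[8.3200] v=[-1.5840]
Step 13: x=[8.1676] v=[-1.5243]
Step 14: x=[8.0244] v=[-1.4321]
Step 15: x=[7.8935] v=[-1.3093]
Step 16: x=[7.7776] v=[-1.1586]
Step 17: x=[7.6793] v=[-0.9832]
Step 18: x=[7.6006] v=[-0.7868]
Step 19: x=[7.5432] v=[-0.5736]
Step 20: x=[7.5084] v=[-0.3482]
Step 21: x=[7.4969] v=[-0.1153]
Step 22: x=[7.5089] v=[0.1200]
First v>=0 after going negative at step 22, time=2.2000

Answer: 2.2000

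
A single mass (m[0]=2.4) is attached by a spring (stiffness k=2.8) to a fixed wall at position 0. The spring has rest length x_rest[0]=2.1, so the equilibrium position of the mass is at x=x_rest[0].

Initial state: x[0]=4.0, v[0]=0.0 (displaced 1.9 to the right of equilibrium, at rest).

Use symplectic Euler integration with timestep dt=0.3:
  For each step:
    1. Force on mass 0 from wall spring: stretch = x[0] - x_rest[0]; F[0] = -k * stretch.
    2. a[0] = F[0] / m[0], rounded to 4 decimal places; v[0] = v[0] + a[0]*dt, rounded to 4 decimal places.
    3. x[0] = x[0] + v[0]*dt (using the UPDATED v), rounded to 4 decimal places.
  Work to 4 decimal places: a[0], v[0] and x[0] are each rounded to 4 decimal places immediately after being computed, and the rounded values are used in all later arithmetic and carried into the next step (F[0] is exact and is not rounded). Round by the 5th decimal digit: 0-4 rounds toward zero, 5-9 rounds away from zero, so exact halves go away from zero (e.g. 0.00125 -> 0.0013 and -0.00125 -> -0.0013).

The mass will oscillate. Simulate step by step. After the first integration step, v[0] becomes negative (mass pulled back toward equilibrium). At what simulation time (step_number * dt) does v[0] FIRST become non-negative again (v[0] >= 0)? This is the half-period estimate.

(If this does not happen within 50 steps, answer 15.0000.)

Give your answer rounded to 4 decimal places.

Answer: 3.0000

Derivation:
Step 0: x=[4.0000] v=[0.0000]
Step 1: x=[3.8005] v=[-0.6650]
Step 2: x=[3.4224] v=[-1.2602]
Step 3: x=[2.9055] v=[-1.7230]
Step 4: x=[2.3040] v=[-2.0049]
Step 5: x=[1.6811] v=[-2.0763]
Step 6: x=[1.1022] v=[-1.9297]
Step 7: x=[0.6281] v=[-1.5805]
Step 8: x=[0.3085] v=[-1.0653]
Step 9: x=[0.1770] v=[-0.4383]
Step 10: x=[0.2474] v=[0.2348]
First v>=0 after going negative at step 10, time=3.0000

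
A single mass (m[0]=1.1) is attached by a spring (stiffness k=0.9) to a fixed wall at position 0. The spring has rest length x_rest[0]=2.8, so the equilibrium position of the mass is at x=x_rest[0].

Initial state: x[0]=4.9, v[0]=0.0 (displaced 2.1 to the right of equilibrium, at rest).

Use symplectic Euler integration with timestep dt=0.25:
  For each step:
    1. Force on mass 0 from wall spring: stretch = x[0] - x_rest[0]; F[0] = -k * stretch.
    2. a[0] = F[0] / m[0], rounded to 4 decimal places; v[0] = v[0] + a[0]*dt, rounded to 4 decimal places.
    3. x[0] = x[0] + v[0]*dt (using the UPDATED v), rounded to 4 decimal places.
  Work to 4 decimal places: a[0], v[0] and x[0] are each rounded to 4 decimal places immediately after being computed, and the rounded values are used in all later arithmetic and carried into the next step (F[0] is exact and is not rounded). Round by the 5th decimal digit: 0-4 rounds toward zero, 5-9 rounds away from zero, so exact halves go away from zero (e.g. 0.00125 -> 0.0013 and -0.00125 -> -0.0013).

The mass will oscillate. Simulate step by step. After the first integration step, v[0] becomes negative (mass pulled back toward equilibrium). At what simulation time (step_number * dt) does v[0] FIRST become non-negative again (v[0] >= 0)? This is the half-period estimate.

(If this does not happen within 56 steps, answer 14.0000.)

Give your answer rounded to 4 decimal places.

Answer: 3.5000

Derivation:
Step 0: x=[4.9000] v=[0.0000]
Step 1: x=[4.7926] v=[-0.4296]
Step 2: x=[4.5833] v=[-0.8372]
Step 3: x=[4.2828] v=[-1.2020]
Step 4: x=[3.9065] v=[-1.5053]
Step 5: x=[3.4736] v=[-1.7316]
Step 6: x=[3.0063] v=[-1.8694]
Step 7: x=[2.5284] v=[-1.9116]
Step 8: x=[2.0644] v=[-1.8561]
Step 9: x=[1.6380] v=[-1.7056]
Step 10: x=[1.2710] v=[-1.4679]
Step 11: x=[0.9822] v=[-1.1552]
Step 12: x=[0.7864] v=[-0.7834]
Step 13: x=[0.6935] v=[-0.3715]
Step 14: x=[0.7084] v=[0.0594]
First v>=0 after going negative at step 14, time=3.5000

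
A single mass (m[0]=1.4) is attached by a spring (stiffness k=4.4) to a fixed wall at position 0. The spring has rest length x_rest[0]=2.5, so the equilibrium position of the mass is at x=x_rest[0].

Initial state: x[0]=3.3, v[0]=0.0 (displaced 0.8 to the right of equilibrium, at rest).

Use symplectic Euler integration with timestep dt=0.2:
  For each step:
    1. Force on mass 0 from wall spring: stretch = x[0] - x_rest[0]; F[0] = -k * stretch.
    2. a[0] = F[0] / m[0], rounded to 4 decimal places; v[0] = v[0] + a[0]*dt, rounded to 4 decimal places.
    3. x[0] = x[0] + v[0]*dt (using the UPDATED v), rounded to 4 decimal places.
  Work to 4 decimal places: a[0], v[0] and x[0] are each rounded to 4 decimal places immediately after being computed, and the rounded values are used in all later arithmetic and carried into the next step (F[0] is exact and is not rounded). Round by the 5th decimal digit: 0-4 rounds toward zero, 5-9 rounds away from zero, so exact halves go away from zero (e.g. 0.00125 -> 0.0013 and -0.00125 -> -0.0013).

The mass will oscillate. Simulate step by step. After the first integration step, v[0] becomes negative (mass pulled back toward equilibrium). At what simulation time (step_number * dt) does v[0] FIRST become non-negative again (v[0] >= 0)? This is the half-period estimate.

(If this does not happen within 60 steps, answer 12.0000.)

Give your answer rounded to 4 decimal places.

Answer: 1.8000

Derivation:
Step 0: x=[3.3000] v=[0.0000]
Step 1: x=[3.1994] v=[-0.5029]
Step 2: x=[3.0109] v=[-0.9425]
Step 3: x=[2.7582] v=[-1.2636]
Step 4: x=[2.4730] v=[-1.4259]
Step 5: x=[2.1912] v=[-1.4089]
Step 6: x=[1.9482] v=[-1.2148]
Step 7: x=[1.7746] v=[-0.8680]
Step 8: x=[1.6922] v=[-0.4120]
Step 9: x=[1.7114] v=[0.0958]
First v>=0 after going negative at step 9, time=1.8000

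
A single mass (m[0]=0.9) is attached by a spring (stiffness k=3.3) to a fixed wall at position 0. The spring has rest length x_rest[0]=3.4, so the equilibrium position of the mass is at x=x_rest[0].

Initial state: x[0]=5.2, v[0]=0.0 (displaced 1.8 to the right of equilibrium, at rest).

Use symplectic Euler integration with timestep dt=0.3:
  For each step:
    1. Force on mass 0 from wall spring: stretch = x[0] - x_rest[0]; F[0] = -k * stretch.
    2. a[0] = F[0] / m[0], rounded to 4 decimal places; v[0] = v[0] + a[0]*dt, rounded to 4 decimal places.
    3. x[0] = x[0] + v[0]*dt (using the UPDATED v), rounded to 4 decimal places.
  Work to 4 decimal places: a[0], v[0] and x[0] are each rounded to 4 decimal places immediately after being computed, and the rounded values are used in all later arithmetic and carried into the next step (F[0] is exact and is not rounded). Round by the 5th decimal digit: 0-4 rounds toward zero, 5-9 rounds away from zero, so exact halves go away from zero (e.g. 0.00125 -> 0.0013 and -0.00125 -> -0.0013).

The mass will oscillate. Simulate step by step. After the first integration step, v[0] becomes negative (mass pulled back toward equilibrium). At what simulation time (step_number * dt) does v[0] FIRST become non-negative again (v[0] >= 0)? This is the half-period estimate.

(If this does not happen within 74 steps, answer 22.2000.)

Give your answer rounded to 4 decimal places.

Step 0: x=[5.2000] v=[0.0000]
Step 1: x=[4.6060] v=[-1.9800]
Step 2: x=[3.6140] v=[-3.3066]
Step 3: x=[2.5514] v=[-3.5420]
Step 4: x=[1.7688] v=[-2.6086]
Step 5: x=[1.5245] v=[-0.8143]
Step 6: x=[1.8991] v=[1.2487]
First v>=0 after going negative at step 6, time=1.8000

Answer: 1.8000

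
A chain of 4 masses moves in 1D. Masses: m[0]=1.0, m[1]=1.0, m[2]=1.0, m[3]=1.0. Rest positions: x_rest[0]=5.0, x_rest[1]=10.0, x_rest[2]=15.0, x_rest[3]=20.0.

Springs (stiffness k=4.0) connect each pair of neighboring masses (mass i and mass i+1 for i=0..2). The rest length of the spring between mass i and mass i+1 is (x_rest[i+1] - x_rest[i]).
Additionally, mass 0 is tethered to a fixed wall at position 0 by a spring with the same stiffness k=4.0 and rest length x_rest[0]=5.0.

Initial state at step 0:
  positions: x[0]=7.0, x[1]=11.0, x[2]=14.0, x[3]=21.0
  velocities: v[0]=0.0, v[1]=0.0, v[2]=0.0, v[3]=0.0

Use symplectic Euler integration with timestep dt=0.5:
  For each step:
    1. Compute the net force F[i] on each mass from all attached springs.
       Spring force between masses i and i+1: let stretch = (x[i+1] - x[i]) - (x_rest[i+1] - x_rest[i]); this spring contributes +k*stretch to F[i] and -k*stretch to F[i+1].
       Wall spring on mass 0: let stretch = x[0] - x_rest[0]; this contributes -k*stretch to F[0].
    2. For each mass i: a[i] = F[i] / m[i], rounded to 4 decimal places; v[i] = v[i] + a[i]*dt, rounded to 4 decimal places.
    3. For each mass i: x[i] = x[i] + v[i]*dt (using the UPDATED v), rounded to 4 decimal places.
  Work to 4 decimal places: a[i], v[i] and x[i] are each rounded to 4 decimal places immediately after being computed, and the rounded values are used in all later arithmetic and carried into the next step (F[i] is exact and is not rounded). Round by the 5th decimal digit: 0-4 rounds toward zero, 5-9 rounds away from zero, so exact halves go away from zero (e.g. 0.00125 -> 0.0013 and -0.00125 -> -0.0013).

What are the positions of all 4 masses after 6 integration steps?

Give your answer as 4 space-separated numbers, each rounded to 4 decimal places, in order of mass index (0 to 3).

Step 0: x=[7.0000 11.0000 14.0000 21.0000] v=[0.0000 0.0000 0.0000 0.0000]
Step 1: x=[4.0000 10.0000 18.0000 19.0000] v=[-6.0000 -2.0000 8.0000 -4.0000]
Step 2: x=[3.0000 11.0000 15.0000 21.0000] v=[-2.0000 2.0000 -6.0000 4.0000]
Step 3: x=[7.0000 8.0000 14.0000 22.0000] v=[8.0000 -6.0000 -2.0000 2.0000]
Step 4: x=[5.0000 10.0000 15.0000 20.0000] v=[-4.0000 4.0000 2.0000 -4.0000]
Step 5: x=[3.0000 12.0000 16.0000 18.0000] v=[-4.0000 4.0000 2.0000 -4.0000]
Step 6: x=[7.0000 9.0000 15.0000 19.0000] v=[8.0000 -6.0000 -2.0000 2.0000]

Answer: 7.0000 9.0000 15.0000 19.0000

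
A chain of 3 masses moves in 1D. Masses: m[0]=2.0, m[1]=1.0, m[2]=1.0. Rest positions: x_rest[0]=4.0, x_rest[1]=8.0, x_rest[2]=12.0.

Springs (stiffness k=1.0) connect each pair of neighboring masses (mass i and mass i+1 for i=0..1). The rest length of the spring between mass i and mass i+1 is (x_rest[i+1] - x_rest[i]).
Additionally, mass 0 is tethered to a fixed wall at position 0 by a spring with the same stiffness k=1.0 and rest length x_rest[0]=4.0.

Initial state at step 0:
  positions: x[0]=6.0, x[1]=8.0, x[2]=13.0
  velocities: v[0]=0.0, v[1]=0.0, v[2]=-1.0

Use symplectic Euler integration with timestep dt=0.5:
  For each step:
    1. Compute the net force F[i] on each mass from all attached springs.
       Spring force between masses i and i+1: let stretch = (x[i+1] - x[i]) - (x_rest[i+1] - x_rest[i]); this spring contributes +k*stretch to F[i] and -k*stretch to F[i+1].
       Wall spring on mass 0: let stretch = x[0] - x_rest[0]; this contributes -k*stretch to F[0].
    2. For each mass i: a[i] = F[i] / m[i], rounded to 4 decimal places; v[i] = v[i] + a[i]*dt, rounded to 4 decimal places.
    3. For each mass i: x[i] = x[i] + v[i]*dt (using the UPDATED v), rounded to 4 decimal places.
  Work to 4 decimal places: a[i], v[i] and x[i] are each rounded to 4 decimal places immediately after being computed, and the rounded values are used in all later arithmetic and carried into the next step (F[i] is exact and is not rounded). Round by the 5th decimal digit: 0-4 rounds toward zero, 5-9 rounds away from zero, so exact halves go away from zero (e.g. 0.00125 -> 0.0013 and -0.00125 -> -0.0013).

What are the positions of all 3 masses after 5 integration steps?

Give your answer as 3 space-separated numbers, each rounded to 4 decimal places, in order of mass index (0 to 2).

Step 0: x=[6.0000 8.0000 13.0000] v=[0.0000 0.0000 -1.0000]
Step 1: x=[5.5000 8.7500 12.2500] v=[-1.0000 1.5000 -1.5000]
Step 2: x=[4.7188 9.5625 11.6250] v=[-1.5625 1.6250 -1.2500]
Step 3: x=[3.9532 9.6797 11.4844] v=[-1.5313 0.2344 -0.2813]
Step 4: x=[3.4092 8.8165 11.8926] v=[-1.0880 -1.7265 0.8164]
Step 5: x=[3.1150 7.3705 12.5318] v=[-0.5885 -2.8921 1.2784]

Answer: 3.1150 7.3705 12.5318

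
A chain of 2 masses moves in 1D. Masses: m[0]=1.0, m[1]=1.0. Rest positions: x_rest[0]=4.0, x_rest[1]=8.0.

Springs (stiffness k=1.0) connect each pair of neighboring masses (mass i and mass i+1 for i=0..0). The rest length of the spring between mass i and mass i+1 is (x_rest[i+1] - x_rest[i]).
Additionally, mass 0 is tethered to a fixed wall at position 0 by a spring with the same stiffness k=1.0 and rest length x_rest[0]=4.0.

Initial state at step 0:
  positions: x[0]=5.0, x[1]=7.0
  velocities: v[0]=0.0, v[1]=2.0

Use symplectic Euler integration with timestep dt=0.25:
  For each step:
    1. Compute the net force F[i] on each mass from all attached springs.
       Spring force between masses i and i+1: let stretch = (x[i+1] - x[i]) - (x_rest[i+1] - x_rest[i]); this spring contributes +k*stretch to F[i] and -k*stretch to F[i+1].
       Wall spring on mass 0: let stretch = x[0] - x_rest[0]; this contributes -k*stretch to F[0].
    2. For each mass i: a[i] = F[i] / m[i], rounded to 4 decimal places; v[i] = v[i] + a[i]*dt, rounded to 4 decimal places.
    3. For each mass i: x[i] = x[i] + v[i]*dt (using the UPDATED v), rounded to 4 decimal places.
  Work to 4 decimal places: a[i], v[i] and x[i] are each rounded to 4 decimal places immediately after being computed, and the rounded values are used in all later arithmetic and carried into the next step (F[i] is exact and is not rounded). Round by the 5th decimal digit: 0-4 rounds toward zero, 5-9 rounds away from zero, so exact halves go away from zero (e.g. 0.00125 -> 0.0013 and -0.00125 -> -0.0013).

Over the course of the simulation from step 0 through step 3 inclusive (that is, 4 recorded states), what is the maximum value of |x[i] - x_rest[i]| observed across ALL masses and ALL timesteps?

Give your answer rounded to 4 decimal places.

Answer: 1.0344

Derivation:
Step 0: x=[5.0000 7.0000] v=[0.0000 2.0000]
Step 1: x=[4.8125 7.6250] v=[-0.7500 2.5000]
Step 2: x=[4.5000 8.3242] v=[-1.2500 2.7969]
Step 3: x=[4.1453 9.0344] v=[-1.4190 2.8409]
Max displacement = 1.0344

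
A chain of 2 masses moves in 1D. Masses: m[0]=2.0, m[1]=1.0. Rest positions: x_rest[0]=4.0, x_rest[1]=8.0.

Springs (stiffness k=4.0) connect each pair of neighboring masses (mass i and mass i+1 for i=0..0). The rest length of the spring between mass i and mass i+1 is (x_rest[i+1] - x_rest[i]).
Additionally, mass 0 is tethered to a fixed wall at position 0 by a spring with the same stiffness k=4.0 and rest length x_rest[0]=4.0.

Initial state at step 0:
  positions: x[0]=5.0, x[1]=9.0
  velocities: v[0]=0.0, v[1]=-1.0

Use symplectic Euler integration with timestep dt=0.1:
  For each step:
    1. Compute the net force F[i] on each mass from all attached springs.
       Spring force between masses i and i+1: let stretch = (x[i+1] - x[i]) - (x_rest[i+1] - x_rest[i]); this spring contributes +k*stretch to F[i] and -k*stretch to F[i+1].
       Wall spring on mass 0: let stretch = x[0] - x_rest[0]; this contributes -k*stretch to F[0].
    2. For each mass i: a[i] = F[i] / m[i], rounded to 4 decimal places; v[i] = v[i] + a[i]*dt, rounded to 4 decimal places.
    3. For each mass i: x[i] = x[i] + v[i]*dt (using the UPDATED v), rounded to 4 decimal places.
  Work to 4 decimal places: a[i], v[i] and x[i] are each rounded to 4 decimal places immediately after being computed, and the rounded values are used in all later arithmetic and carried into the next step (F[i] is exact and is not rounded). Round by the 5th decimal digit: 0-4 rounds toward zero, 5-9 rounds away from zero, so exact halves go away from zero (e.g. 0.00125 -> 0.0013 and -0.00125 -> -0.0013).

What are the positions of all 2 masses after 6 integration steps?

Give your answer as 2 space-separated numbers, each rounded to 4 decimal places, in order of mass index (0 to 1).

Answer: 4.5706 8.4763

Derivation:
Step 0: x=[5.0000 9.0000] v=[0.0000 -1.0000]
Step 1: x=[4.9800 8.9000] v=[-0.2000 -1.0000]
Step 2: x=[4.9388 8.8032] v=[-0.4120 -0.9680]
Step 3: x=[4.8761 8.7118] v=[-0.6269 -0.9138]
Step 4: x=[4.7926 8.6270] v=[-0.8350 -0.8481]
Step 5: x=[4.6899 8.5488] v=[-1.0266 -0.7819]
Step 6: x=[4.5706 8.4763] v=[-1.1928 -0.7255]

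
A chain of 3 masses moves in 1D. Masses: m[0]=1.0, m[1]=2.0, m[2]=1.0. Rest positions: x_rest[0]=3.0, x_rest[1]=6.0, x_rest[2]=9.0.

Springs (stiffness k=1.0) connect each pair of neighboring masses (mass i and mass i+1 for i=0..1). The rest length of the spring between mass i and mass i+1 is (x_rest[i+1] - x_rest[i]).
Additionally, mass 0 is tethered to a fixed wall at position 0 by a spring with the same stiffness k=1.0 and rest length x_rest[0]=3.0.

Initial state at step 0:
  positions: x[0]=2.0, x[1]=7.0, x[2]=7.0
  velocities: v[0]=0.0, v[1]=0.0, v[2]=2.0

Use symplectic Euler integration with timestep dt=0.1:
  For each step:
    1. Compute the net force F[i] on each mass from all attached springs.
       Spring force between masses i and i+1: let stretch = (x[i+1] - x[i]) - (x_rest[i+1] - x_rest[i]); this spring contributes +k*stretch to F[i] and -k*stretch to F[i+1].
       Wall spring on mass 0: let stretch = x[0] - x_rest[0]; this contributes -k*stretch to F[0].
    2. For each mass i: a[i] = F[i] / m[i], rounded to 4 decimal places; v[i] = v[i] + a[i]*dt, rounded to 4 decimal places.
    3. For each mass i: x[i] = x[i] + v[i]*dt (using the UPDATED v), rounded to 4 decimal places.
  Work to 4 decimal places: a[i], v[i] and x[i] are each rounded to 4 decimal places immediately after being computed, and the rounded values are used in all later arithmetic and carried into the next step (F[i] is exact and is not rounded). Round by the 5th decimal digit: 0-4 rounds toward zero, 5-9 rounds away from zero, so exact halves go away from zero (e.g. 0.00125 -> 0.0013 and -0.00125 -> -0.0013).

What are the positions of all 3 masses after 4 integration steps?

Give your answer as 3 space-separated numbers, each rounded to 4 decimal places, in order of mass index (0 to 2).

Answer: 2.2875 6.7681 8.0720

Derivation:
Step 0: x=[2.0000 7.0000 7.0000] v=[0.0000 0.0000 2.0000]
Step 1: x=[2.0300 6.9750 7.2300] v=[0.3000 -0.2500 2.3000]
Step 2: x=[2.0892 6.9266 7.4875] v=[0.5915 -0.4845 2.5745]
Step 3: x=[2.1758 6.8568 7.7693] v=[0.8663 -0.6983 2.8184]
Step 4: x=[2.2875 6.7681 8.0720] v=[1.1168 -0.8867 3.0272]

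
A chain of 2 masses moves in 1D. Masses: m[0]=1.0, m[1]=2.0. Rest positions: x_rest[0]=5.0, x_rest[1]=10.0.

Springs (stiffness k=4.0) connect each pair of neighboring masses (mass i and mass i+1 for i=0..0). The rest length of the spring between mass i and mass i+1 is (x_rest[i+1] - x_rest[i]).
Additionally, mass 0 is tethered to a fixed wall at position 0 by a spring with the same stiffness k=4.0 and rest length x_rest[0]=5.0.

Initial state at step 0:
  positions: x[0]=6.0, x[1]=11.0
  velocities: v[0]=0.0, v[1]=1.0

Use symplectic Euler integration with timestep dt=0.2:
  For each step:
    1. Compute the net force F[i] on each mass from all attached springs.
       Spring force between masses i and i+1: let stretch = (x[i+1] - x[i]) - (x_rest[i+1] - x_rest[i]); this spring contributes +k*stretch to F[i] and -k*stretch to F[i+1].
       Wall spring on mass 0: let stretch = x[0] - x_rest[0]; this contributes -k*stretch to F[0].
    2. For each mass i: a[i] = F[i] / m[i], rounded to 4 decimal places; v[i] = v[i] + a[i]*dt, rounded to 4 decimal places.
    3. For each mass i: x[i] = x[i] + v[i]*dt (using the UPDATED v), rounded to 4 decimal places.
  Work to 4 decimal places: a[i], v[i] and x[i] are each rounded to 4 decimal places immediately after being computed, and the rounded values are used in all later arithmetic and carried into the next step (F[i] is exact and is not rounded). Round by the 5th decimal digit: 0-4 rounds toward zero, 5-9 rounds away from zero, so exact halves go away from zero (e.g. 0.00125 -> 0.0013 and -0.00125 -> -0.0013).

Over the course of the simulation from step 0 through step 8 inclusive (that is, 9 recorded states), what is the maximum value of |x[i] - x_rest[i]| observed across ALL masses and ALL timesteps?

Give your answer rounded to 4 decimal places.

Step 0: x=[6.0000 11.0000] v=[0.0000 1.0000]
Step 1: x=[5.8400 11.2000] v=[-0.8000 1.0000]
Step 2: x=[5.6032 11.3712] v=[-1.1840 0.8560]
Step 3: x=[5.3928 11.4810] v=[-1.0522 0.5488]
Step 4: x=[5.2936 11.5037] v=[-0.4959 0.1135]
Step 5: x=[5.3411 11.4296] v=[0.2373 -0.3705]
Step 6: x=[5.5081 11.2684] v=[0.8352 -0.8059]
Step 7: x=[5.7155 11.0464] v=[1.0370 -1.1100]
Step 8: x=[5.8614 10.7979] v=[0.7293 -1.2424]
Max displacement = 1.5037

Answer: 1.5037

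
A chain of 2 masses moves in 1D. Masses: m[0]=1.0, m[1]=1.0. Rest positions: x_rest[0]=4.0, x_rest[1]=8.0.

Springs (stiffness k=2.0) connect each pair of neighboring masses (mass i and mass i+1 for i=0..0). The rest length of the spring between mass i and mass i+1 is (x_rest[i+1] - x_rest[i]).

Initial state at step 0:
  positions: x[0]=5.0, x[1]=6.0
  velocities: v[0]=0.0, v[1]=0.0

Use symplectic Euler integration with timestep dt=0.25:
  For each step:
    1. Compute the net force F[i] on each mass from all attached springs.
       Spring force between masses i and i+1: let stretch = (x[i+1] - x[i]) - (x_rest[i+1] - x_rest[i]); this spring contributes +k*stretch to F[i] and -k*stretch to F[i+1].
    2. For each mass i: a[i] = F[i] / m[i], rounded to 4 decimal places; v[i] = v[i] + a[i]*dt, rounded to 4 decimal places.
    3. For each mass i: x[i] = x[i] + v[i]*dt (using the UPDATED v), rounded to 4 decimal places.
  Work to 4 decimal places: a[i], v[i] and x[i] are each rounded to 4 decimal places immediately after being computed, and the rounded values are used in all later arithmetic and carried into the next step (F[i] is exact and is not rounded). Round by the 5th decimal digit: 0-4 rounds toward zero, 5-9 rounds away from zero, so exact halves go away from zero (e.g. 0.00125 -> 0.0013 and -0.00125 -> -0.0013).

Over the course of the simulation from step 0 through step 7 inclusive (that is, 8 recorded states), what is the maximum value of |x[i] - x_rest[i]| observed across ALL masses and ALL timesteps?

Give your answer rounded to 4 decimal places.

Answer: 2.0333

Derivation:
Step 0: x=[5.0000 6.0000] v=[0.0000 0.0000]
Step 1: x=[4.6250 6.3750] v=[-1.5000 1.5000]
Step 2: x=[3.9688 7.0313] v=[-2.6250 2.6250]
Step 3: x=[3.1954 7.8048] v=[-3.0938 3.0938]
Step 4: x=[2.4981 8.5021] v=[-2.7891 2.7891]
Step 5: x=[2.0513 8.9489] v=[-1.7871 1.7871]
Step 6: x=[1.9667 9.0335] v=[-0.3383 0.3383]
Step 7: x=[2.2655 8.7347] v=[1.1951 -1.1951]
Max displacement = 2.0333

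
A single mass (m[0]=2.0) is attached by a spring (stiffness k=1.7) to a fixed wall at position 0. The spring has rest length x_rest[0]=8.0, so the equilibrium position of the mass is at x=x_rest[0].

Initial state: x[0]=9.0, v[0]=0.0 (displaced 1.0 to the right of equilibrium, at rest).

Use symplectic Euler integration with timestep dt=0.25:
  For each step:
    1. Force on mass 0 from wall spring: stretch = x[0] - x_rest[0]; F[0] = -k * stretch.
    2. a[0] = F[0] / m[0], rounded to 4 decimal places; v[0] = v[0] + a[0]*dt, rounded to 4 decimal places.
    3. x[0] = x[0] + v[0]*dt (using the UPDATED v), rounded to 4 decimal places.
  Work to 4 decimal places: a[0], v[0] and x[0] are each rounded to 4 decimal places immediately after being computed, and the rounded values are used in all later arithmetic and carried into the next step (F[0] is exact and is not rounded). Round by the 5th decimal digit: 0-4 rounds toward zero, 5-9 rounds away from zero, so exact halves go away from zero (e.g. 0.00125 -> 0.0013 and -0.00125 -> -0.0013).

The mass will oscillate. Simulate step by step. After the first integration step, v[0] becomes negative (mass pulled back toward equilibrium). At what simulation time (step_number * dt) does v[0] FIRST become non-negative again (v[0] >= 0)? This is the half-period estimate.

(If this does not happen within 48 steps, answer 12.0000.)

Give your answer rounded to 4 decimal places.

Step 0: x=[9.0000] v=[0.0000]
Step 1: x=[8.9469] v=[-0.2125]
Step 2: x=[8.8435] v=[-0.4137]
Step 3: x=[8.6953] v=[-0.5930]
Step 4: x=[8.5101] v=[-0.7408]
Step 5: x=[8.2978] v=[-0.8492]
Step 6: x=[8.0697] v=[-0.9125]
Step 7: x=[7.8379] v=[-0.9273]
Step 8: x=[7.6147] v=[-0.8929]
Step 9: x=[7.4120] v=[-0.8110]
Step 10: x=[7.2405] v=[-0.6861]
Step 11: x=[7.1093] v=[-0.5247]
Step 12: x=[7.0255] v=[-0.3354]
Step 13: x=[6.9934] v=[-0.1283]
Step 14: x=[7.0148] v=[0.0856]
First v>=0 after going negative at step 14, time=3.5000

Answer: 3.5000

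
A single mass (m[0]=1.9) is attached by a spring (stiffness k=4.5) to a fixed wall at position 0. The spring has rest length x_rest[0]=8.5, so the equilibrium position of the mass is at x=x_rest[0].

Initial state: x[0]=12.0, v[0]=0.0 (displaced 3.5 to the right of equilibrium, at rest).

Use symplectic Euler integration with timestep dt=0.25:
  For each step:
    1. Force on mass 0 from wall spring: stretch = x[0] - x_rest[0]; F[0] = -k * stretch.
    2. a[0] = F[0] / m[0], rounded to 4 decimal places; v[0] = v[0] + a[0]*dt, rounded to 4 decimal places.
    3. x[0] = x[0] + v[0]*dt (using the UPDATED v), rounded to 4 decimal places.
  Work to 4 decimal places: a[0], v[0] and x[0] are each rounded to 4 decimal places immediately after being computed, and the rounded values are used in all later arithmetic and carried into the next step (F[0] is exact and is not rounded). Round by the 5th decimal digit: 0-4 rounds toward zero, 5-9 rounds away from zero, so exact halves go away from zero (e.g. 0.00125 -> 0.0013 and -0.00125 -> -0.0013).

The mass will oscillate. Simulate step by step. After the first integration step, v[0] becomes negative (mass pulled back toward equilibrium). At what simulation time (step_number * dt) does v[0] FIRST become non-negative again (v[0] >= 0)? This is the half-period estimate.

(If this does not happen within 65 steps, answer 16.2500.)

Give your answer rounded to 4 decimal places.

Answer: 2.2500

Derivation:
Step 0: x=[12.0000] v=[0.0000]
Step 1: x=[11.4819] v=[-2.0724]
Step 2: x=[10.5224] v=[-3.8380]
Step 3: x=[9.2635] v=[-5.0355]
Step 4: x=[7.8916] v=[-5.4876]
Step 5: x=[6.6098] v=[-5.1274]
Step 6: x=[5.6078] v=[-4.0082]
Step 7: x=[5.0339] v=[-2.2957]
Step 8: x=[4.9731] v=[-0.2434]
Step 9: x=[5.4343] v=[1.8449]
First v>=0 after going negative at step 9, time=2.2500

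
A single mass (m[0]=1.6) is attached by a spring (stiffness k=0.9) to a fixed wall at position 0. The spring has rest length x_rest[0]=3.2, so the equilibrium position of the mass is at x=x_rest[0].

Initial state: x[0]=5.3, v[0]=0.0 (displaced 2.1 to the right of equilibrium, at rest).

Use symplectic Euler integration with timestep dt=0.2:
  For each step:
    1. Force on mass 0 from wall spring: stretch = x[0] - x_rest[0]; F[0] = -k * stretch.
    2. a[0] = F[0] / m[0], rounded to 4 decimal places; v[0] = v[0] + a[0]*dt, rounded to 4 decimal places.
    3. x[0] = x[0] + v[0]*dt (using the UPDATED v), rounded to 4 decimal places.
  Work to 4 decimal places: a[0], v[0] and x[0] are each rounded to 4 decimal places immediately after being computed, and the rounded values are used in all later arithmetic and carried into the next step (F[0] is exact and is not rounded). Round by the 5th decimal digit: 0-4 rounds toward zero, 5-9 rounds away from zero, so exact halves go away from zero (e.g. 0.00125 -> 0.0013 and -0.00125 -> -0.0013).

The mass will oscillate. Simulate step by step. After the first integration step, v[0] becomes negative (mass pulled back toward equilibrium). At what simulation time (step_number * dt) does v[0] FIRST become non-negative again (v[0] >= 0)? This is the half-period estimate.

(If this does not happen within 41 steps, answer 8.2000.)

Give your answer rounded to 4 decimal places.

Answer: 4.2000

Derivation:
Step 0: x=[5.3000] v=[0.0000]
Step 1: x=[5.2527] v=[-0.2363]
Step 2: x=[5.1593] v=[-0.4672]
Step 3: x=[5.0218] v=[-0.6876]
Step 4: x=[4.8433] v=[-0.8926]
Step 5: x=[4.6278] v=[-1.0775]
Step 6: x=[4.3802] v=[-1.2381]
Step 7: x=[4.1060] v=[-1.3709]
Step 8: x=[3.8114] v=[-1.4728]
Step 9: x=[3.5031] v=[-1.5416]
Step 10: x=[3.1880] v=[-1.5757]
Step 11: x=[2.8731] v=[-1.5743]
Step 12: x=[2.5656] v=[-1.5375]
Step 13: x=[2.2724] v=[-1.4661]
Step 14: x=[2.0001] v=[-1.3617]
Step 15: x=[1.7548] v=[-1.2267]
Step 16: x=[1.5420] v=[-1.0641]
Step 17: x=[1.3665] v=[-0.8776]
Step 18: x=[1.2322] v=[-0.6713]
Step 19: x=[1.1422] v=[-0.4499]
Step 20: x=[1.0985] v=[-0.2184]
Step 21: x=[1.1021] v=[0.0180]
First v>=0 after going negative at step 21, time=4.2000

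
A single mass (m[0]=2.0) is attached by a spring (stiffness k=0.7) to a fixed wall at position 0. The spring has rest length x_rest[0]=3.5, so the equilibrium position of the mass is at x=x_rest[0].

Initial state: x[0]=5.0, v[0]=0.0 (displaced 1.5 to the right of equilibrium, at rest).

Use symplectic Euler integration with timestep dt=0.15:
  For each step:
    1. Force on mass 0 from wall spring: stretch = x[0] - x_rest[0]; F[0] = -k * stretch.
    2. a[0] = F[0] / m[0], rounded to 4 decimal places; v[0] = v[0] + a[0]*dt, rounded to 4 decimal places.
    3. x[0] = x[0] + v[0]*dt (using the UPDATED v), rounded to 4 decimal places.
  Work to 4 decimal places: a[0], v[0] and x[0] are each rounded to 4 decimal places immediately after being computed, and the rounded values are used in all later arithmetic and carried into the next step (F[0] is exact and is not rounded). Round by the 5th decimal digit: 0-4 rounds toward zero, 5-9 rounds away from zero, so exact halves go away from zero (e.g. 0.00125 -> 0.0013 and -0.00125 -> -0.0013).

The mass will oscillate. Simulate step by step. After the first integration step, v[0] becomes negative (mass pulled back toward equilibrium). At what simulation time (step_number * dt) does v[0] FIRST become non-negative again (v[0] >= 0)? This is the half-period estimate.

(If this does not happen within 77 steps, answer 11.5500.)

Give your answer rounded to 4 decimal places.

Step 0: x=[5.0000] v=[0.0000]
Step 1: x=[4.9882] v=[-0.0788]
Step 2: x=[4.9647] v=[-0.1569]
Step 3: x=[4.9296] v=[-0.2338]
Step 4: x=[4.8833] v=[-0.3089]
Step 5: x=[4.8261] v=[-0.3815]
Step 6: x=[4.7584] v=[-0.4511]
Step 7: x=[4.6808] v=[-0.5172]
Step 8: x=[4.5939] v=[-0.5792]
Step 9: x=[4.4984] v=[-0.6366]
Step 10: x=[4.3951] v=[-0.6890]
Step 11: x=[4.2847] v=[-0.7360]
Step 12: x=[4.1681] v=[-0.7772]
Step 13: x=[4.0463] v=[-0.8123]
Step 14: x=[3.9202] v=[-0.8410]
Step 15: x=[3.7907] v=[-0.8631]
Step 16: x=[3.6589] v=[-0.8784]
Step 17: x=[3.5259] v=[-0.8867]
Step 18: x=[3.3927] v=[-0.8881]
Step 19: x=[3.2603] v=[-0.8825]
Step 20: x=[3.1298] v=[-0.8699]
Step 21: x=[3.0022] v=[-0.8505]
Step 22: x=[2.8785] v=[-0.8244]
Step 23: x=[2.7597] v=[-0.7918]
Step 24: x=[2.6468] v=[-0.7529]
Step 25: x=[2.5406] v=[-0.7081]
Step 26: x=[2.4419] v=[-0.6577]
Step 27: x=[2.3516] v=[-0.6022]
Step 28: x=[2.2703] v=[-0.5419]
Step 29: x=[2.1987] v=[-0.4773]
Step 30: x=[2.1374] v=[-0.4090]
Step 31: x=[2.0868] v=[-0.3375]
Step 32: x=[2.0473] v=[-0.2633]
Step 33: x=[2.0193] v=[-0.1870]
Step 34: x=[2.0029] v=[-0.1093]
Step 35: x=[1.9983] v=[-0.0307]
Step 36: x=[2.0055] v=[0.0481]
First v>=0 after going negative at step 36, time=5.4000

Answer: 5.4000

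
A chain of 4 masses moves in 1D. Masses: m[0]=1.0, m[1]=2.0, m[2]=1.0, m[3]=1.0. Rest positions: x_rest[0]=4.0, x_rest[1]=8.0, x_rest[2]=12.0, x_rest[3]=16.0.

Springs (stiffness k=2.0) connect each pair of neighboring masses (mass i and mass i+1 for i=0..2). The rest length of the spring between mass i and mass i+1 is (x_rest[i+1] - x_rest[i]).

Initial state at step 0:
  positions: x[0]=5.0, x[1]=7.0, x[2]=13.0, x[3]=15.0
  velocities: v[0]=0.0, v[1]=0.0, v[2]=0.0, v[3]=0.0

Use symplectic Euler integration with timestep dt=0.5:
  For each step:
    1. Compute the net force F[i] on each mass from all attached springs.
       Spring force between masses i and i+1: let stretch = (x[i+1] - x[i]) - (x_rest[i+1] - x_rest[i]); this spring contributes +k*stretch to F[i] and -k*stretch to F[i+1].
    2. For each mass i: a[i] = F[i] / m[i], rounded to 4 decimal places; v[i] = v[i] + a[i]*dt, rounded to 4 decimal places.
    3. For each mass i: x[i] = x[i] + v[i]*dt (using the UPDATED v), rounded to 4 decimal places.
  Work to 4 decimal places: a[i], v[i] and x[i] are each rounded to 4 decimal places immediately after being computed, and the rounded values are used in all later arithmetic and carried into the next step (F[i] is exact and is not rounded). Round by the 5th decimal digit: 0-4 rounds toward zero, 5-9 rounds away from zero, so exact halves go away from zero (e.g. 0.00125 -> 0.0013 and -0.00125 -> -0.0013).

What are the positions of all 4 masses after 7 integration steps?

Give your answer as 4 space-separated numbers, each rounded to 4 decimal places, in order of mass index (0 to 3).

Step 0: x=[5.0000 7.0000 13.0000 15.0000] v=[0.0000 0.0000 0.0000 0.0000]
Step 1: x=[4.0000 8.0000 11.0000 16.0000] v=[-2.0000 2.0000 -4.0000 2.0000]
Step 2: x=[3.0000 8.7500 10.0000 16.5000] v=[-2.0000 1.5000 -2.0000 1.0000]
Step 3: x=[2.8750 8.3750 11.6250 15.7500] v=[-0.2500 -0.7500 3.2500 -1.5000]
Step 4: x=[3.5000 7.4375 13.6875 14.9375] v=[1.2500 -1.8750 4.1250 -1.6250]
Step 5: x=[4.0938 7.0781 13.2500 15.5000] v=[1.1875 -0.7188 -0.8750 1.1250]
Step 6: x=[4.1797 7.5156 10.8516 16.9375] v=[0.1718 0.8750 -4.7969 2.8750]
Step 7: x=[3.9336 7.9532 9.8281 17.3321] v=[-0.4923 0.8751 -2.0470 0.7891]

Answer: 3.9336 7.9532 9.8281 17.3321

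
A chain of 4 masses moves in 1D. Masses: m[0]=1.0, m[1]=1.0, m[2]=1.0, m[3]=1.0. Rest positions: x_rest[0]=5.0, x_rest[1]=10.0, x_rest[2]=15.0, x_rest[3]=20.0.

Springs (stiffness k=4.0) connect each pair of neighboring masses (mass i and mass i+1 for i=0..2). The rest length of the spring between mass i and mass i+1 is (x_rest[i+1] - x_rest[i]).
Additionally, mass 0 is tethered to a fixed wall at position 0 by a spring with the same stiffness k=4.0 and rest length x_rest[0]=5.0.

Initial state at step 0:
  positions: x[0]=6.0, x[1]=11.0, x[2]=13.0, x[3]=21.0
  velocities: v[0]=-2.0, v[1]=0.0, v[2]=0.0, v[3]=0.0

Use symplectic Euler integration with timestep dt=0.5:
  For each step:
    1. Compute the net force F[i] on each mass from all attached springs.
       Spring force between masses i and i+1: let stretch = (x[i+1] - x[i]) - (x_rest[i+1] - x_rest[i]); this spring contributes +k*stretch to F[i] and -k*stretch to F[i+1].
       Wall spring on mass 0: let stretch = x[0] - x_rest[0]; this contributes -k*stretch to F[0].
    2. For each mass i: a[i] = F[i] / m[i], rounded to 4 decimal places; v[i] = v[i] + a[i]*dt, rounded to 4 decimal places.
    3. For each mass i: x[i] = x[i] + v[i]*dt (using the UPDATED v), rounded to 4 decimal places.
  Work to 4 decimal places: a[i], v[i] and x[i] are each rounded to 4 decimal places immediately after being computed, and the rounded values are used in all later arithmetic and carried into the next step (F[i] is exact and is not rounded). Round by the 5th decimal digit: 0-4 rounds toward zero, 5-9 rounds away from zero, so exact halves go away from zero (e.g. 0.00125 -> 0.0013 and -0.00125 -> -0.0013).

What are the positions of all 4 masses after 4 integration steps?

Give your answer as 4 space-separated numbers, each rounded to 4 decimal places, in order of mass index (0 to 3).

Step 0: x=[6.0000 11.0000 13.0000 21.0000] v=[-2.0000 0.0000 0.0000 0.0000]
Step 1: x=[4.0000 8.0000 19.0000 18.0000] v=[-4.0000 -6.0000 12.0000 -6.0000]
Step 2: x=[2.0000 12.0000 13.0000 21.0000] v=[-4.0000 8.0000 -12.0000 6.0000]
Step 3: x=[8.0000 7.0000 14.0000 21.0000] v=[12.0000 -10.0000 2.0000 0.0000]
Step 4: x=[5.0000 10.0000 15.0000 19.0000] v=[-6.0000 6.0000 2.0000 -4.0000]

Answer: 5.0000 10.0000 15.0000 19.0000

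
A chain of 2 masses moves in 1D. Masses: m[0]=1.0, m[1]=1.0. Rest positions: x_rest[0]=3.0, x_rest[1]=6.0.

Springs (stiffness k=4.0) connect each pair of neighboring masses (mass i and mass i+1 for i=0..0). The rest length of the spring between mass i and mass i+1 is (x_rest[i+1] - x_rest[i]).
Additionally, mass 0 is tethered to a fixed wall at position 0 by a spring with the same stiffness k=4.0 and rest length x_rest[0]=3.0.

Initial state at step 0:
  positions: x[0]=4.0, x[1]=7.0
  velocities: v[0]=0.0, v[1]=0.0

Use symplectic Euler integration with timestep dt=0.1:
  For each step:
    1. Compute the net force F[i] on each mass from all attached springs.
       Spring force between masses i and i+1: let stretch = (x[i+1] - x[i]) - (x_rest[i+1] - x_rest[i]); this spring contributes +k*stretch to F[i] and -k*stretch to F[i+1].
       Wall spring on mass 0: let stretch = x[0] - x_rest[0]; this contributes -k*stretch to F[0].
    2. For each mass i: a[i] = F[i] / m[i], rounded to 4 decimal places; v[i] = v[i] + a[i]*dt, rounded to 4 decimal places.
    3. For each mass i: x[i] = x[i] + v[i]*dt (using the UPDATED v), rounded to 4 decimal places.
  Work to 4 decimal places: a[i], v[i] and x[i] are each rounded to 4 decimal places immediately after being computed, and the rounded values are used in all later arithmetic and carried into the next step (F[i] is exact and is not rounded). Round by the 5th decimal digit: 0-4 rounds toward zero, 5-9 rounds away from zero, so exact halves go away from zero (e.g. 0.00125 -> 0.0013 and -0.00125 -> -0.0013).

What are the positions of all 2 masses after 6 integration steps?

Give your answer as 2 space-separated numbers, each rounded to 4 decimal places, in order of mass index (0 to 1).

Step 0: x=[4.0000 7.0000] v=[0.0000 0.0000]
Step 1: x=[3.9600 7.0000] v=[-0.4000 0.0000]
Step 2: x=[3.8832 6.9984] v=[-0.7680 -0.0160]
Step 3: x=[3.7757 6.9922] v=[-1.0752 -0.0621]
Step 4: x=[3.6458 6.9773] v=[-1.2989 -0.1487]
Step 5: x=[3.5033 6.9492] v=[-1.4246 -0.2813]
Step 6: x=[3.3585 6.9032] v=[-1.4476 -0.4597]

Answer: 3.3585 6.9032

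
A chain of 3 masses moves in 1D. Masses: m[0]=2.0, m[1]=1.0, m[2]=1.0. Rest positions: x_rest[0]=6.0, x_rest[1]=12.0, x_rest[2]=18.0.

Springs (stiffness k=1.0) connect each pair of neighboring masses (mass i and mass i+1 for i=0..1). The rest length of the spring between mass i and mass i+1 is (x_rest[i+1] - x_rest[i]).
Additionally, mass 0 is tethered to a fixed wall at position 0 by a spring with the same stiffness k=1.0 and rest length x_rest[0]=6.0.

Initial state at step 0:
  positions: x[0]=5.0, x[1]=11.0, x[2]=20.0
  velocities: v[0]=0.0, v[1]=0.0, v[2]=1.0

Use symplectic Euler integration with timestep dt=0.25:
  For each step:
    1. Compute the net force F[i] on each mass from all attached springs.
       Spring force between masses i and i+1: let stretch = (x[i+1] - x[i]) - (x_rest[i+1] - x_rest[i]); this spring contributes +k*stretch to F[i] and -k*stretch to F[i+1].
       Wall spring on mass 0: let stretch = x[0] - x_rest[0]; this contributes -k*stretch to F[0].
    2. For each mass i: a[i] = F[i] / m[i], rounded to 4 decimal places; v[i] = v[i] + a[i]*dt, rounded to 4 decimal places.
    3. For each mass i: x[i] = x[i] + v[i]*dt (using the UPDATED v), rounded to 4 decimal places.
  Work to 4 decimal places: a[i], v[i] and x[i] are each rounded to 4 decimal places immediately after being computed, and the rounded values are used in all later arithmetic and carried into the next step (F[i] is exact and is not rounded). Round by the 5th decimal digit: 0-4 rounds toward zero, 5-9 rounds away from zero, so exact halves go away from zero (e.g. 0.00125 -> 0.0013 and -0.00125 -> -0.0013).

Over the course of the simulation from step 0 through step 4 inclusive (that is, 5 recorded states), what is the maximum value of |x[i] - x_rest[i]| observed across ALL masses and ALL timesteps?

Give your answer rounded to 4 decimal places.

Answer: 2.0625

Derivation:
Step 0: x=[5.0000 11.0000 20.0000] v=[0.0000 0.0000 1.0000]
Step 1: x=[5.0313 11.1875 20.0625] v=[0.1250 0.7500 0.2500]
Step 2: x=[5.0977 11.5449 19.9453] v=[0.2656 1.4297 -0.4688]
Step 3: x=[5.2063 12.0244 19.6781] v=[0.4343 1.9180 -1.0689]
Step 4: x=[5.3653 12.5561 19.3075] v=[0.6358 2.1269 -1.4823]
Max displacement = 2.0625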